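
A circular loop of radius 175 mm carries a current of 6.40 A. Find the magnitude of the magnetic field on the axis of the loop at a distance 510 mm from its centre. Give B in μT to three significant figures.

B ≈ 0.786 μT

On the axis of a circular loop, B = μ₀IR² / [2(R²+z²)^(3/2)].
R² + z² = (0.175)² + (0.51)² = 0.2907 m², and (R²+z²)^(3/2) = 0.157 m³.
B = (4π×10⁻⁷ × 6.40 × 0.03063) / (2 × 0.157) = 7.86×10⁻⁷ T.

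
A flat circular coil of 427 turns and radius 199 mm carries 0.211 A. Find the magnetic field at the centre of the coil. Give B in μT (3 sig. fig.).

For an N-turn flat coil, B = Nμ₀I/(2R) with R = 0.199 m.
B = 427 × 6.66×10⁻⁷ T = 2.84×10⁻⁴ T.

B ≈ 284 μT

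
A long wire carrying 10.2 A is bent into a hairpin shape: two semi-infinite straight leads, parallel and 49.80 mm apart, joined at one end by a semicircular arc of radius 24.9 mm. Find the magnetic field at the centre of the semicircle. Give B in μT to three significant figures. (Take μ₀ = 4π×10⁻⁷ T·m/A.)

The semicircular arc contributes B_arc = μ₀I·π/(4πR) = μ₀I/(4R) = 1.29×10⁻⁴ T.
Each semi-infinite lead is at perpendicular distance R = 0.0249 m from the centre, with the perpendicular foot at its near end, so it contributes μ₀I/(4πR); both point the same way, together 8.19×10⁻⁵ T.
Arc and leads all point the same direction: B = 1.29×10⁻⁴ + 8.19×10⁻⁵ = 2.11×10⁻⁴ T.

B ≈ 211 μT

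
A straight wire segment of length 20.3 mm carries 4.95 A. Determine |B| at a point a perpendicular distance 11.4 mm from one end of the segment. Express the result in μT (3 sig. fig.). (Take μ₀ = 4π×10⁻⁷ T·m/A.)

B ≈ 37.9 μT

For a finite straight segment, B = (μ₀I/4πd)(sinθ₁ + sinθ₂), where θ₁, θ₂ are the angles from the perpendicular to each end.
The perpendicular foot is at one end, so the two end-offsets along the wire are 0 and L = 0.0203 m.
sinθ₁ = 0/√(0²+0.0114²) = 0.0000; sinθ₂ = 0.0203/√(0.0203²+0.0114²) = 0.8719.
B = (4π×10⁻⁷ × 4.95) / (4π × 0.0114) × (0.0000 + 0.8719) = 3.79×10⁻⁵ T.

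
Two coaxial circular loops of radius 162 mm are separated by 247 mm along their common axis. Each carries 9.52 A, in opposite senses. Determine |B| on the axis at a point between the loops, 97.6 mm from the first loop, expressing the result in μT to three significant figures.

B ≈ 8.54 μT

Each loop contributes B = μ₀IR²/[2(R²+z²)^(3/2)] on the axis, with z measured from that loop.
Loop 1 (z = 0.0976 m): B₁ = 2.32×10⁻⁵ T. Loop 2 (z = 0.1494 m): B₂ = 1.47×10⁻⁵ T.
The fields oppose: B = |B₁ − B₂| = 8.54×10⁻⁶ T.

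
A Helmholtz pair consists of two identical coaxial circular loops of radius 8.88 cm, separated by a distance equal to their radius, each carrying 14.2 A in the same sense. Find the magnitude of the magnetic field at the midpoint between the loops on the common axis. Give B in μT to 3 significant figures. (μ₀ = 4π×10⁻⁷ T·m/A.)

Each loop contributes B = μ₀IR²/[2(R²+z²)^(3/2)] on the axis, with z measured from that loop.
Loop 1 (z = 0.0444 m): B₁ = 7.19×10⁻⁵ T. Loop 2 (z = 0.0444 m): B₂ = 7.19×10⁻⁵ T.
The fields add: B = B₁ + B₂ = 1.44×10⁻⁴ T.

B ≈ 144 μT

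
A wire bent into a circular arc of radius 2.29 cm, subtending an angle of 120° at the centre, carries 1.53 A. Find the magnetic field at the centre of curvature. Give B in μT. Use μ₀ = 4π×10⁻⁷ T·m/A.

The Biot–Savart field of a circular arc at its centre is B = μ₀Iφ/(4πR), with φ = 2.094 rad.
B = (4π×10⁻⁷ × 1.53 × 2.094) / (4π × 0.0229) = 1.40×10⁻⁵ T.

B ≈ 14.0 μT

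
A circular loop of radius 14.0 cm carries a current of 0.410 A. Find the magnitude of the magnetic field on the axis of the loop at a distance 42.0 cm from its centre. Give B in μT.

On the axis of a circular loop, B = μ₀IR² / [2(R²+z²)^(3/2)].
R² + z² = (0.14)² + (0.42)² = 0.196 m², and (R²+z²)^(3/2) = 8.68×10⁻² m³.
B = (4π×10⁻⁷ × 0.410 × 0.0196) / (2 × 8.68×10⁻²) = 5.82×10⁻⁸ T.

B ≈ 0.0582 μT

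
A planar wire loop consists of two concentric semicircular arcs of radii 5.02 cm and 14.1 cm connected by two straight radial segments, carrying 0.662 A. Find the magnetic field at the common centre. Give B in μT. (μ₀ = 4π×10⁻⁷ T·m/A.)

The radial connectors point toward the centre, so dl × r̂ = 0 and they contribute nothing.
Each semicircle gives μ₀I/(4R): inner arc 4.14×10⁻⁶ T, outer arc 1.47×10⁻⁶ T.
The two arcs carry current in opposite angular senses, so their fields oppose: B = |4.14×10⁻⁶ − 1.47×10⁻⁶| = 2.67×10⁻⁶ T.

B ≈ 2.67 μT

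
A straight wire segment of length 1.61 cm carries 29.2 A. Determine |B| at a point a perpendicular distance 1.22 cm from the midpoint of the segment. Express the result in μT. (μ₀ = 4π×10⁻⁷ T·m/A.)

B ≈ 264 μT

For a finite straight segment, B = (μ₀I/4πd)(sinθ₁ + sinθ₂), where θ₁, θ₂ are the angles from the perpendicular to each end.
The perpendicular from the point meets the wire at its midpoint, so each end is L/2 = 0.00805 m away along the wire.
sinθ₁ = 0.00805/√(0.00805²+0.0122²) = 0.5507; sinθ₂ = 0.00805/√(0.00805²+0.0122²) = 0.5507.
B = (4π×10⁻⁷ × 29.2) / (4π × 0.0122) × (0.5507 + 0.5507) = 2.64×10⁻⁴ T.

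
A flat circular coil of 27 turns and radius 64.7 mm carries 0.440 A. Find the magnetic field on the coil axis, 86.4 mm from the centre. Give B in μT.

For an N-turn flat coil, B = Nμ₀IR²/[2(R²+z²)^(3/2)] with R = 0.0647 m, z = 0.0864 m.
B = 27 × 9.20×10⁻⁷ T = 2.48×10⁻⁵ T.

B ≈ 24.8 μT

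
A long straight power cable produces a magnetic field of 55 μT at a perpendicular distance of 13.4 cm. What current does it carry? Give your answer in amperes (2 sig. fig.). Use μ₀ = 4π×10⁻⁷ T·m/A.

I ≈ 37 A

For a long straight wire B = μ₀I/(2πd), so I = 2πdB/μ₀.
I = 2π × 0.134 × 5.50×10⁻⁵ / (4π×10⁻⁷) = 36.8 A.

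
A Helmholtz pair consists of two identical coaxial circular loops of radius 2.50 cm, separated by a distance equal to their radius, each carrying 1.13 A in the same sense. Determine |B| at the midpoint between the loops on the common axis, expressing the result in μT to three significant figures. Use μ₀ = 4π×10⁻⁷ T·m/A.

Each loop contributes B = μ₀IR²/[2(R²+z²)^(3/2)] on the axis, with z measured from that loop.
Loop 1 (z = 0.0125 m): B₁ = 2.03×10⁻⁵ T. Loop 2 (z = 0.0125 m): B₂ = 2.03×10⁻⁵ T.
The fields add: B = B₁ + B₂ = 4.06×10⁻⁵ T.

B ≈ 40.6 μT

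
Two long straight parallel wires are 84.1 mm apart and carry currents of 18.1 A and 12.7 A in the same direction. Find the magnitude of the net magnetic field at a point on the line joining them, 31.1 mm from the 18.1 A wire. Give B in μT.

Each long wire gives B = μ₀I/(2πd). Distances are d₁ = 0.0311 m and d₂ = 0.053 m.
B₁ = 1.16×10⁻⁴ T, B₂ = 4.79×10⁻⁵ T.
Between parallel currents the two contributions point in opposite directions, so they subtract. B = |B₁ − B₂| = |1.16×10⁻⁴ − 4.79×10⁻⁵| = 6.85×10⁻⁵ T.

B ≈ 68.5 μT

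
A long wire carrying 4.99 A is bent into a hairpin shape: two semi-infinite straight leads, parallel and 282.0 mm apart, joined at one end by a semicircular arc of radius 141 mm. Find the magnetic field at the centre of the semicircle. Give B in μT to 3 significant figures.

B ≈ 18.2 μT

The semicircular arc contributes B_arc = μ₀I·π/(4πR) = μ₀I/(4R) = 1.11×10⁻⁵ T.
Each semi-infinite lead is at perpendicular distance R = 0.141 m from the centre, with the perpendicular foot at its near end, so it contributes μ₀I/(4πR); both point the same way, together 7.08×10⁻⁶ T.
Arc and leads all point the same direction: B = 1.11×10⁻⁵ + 7.08×10⁻⁶ = 1.82×10⁻⁵ T.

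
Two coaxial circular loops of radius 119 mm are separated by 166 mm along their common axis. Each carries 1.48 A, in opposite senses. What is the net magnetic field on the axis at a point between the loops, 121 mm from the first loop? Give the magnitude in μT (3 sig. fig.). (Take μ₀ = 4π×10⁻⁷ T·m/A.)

B ≈ 3.70 μT

Each loop contributes B = μ₀IR²/[2(R²+z²)^(3/2)] on the axis, with z measured from that loop.
Loop 1 (z = 0.121 m): B₁ = 2.69×10⁻⁶ T. Loop 2 (z = 0.045 m): B₂ = 6.39×10⁻⁶ T.
The fields oppose: B = |B₁ − B₂| = 3.70×10⁻⁶ T.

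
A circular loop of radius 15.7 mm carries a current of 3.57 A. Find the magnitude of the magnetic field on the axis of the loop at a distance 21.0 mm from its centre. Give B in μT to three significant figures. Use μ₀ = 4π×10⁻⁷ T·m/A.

B ≈ 30.7 μT

On the axis of a circular loop, B = μ₀IR² / [2(R²+z²)^(3/2)].
R² + z² = (0.0157)² + (0.021)² = 0.0006875 m², and (R²+z²)^(3/2) = 1.80×10⁻⁵ m³.
B = (4π×10⁻⁷ × 3.57 × 0.0002465) / (2 × 1.80×10⁻⁵) = 3.07×10⁻⁵ T.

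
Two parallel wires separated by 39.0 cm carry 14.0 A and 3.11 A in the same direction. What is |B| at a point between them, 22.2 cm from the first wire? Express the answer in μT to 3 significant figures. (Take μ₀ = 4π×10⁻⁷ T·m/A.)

B ≈ 8.91 μT

Each long wire gives B = μ₀I/(2πd). Distances are d₁ = 0.222 m and d₂ = 0.168 m.
B₁ = 1.26×10⁻⁵ T, B₂ = 3.70×10⁻⁶ T.
Between parallel currents the two contributions point in opposite directions, so they subtract. B = |B₁ − B₂| = |1.26×10⁻⁵ − 3.70×10⁻⁶| = 8.91×10⁻⁶ T.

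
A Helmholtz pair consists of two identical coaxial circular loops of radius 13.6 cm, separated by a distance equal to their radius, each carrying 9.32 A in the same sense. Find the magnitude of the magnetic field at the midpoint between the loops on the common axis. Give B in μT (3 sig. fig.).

Each loop contributes B = μ₀IR²/[2(R²+z²)^(3/2)] on the axis, with z measured from that loop.
Loop 1 (z = 0.068 m): B₁ = 3.08×10⁻⁵ T. Loop 2 (z = 0.068 m): B₂ = 3.08×10⁻⁵ T.
The fields add: B = B₁ + B₂ = 6.16×10⁻⁵ T.

B ≈ 61.6 μT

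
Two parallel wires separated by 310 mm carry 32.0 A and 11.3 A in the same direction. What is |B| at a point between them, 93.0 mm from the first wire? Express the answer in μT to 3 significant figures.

Each long wire gives B = μ₀I/(2πd). Distances are d₁ = 0.093 m and d₂ = 0.217 m.
B₁ = 6.88×10⁻⁵ T, B₂ = 1.04×10⁻⁵ T.
Between parallel currents the two contributions point in opposite directions, so they subtract. B = |B₁ − B₂| = |6.88×10⁻⁵ − 1.04×10⁻⁵| = 5.84×10⁻⁵ T.

B ≈ 58.4 μT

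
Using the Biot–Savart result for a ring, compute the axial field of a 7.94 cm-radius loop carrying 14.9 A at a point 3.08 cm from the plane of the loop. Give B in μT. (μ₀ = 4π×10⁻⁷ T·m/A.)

On the axis of a circular loop, B = μ₀IR² / [2(R²+z²)^(3/2)].
R² + z² = (0.0794)² + (0.0308)² = 0.007253 m², and (R²+z²)^(3/2) = 6.18×10⁻⁴ m³.
B = (4π×10⁻⁷ × 14.9 × 0.006304) / (2 × 6.18×10⁻⁴) = 9.55×10⁻⁵ T.

B ≈ 95.5 μT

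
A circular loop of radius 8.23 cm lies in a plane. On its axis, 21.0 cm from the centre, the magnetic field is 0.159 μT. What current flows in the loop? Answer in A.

I ≈ 0.429 A

On the axis of a loop, B = μ₀IR²/[2(R²+z²)^(3/2)], so I = 2B(R²+z²)^(3/2)/(μ₀R²).
R² + z² = 0.006773 + 0.0441 = 0.05087 m²; raised to 3/2 gives 1.15×10⁻² m³.
I = 2 × 1.59×10⁻⁷ × 1.15×10⁻² / (1.26×10⁻⁶ × 0.006773) = 0.429 A.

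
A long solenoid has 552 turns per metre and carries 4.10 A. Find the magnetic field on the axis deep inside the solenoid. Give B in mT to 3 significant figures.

B ≈ 2.84 mT

Inside a long solenoid, B = μ₀nI with n = 552 turns/m.
B = 4π×10⁻⁷ × 552 × 4.10 = 2.84×10⁻³ T.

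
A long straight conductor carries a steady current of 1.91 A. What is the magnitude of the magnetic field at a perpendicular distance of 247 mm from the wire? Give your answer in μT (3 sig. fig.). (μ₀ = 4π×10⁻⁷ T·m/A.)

For an infinitely long straight wire, B = μ₀I/(2πd).
B = (4π×10⁻⁷ × 1.91) / (2π × 0.247) = 1.55×10⁻⁶ T.

B ≈ 1.55 μT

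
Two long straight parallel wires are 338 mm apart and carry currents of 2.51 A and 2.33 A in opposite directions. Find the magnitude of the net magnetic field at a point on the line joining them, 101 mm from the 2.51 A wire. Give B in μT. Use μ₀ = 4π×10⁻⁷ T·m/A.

Each long wire gives B = μ₀I/(2πd). Distances are d₁ = 0.101 m and d₂ = 0.237 m.
B₁ = 4.97×10⁻⁶ T, B₂ = 1.97×10⁻⁶ T.
Between antiparallel currents both contributions point the same way, so they add. B = B₁ + B₂ = 4.97×10⁻⁶ + 1.97×10⁻⁶ = 6.94×10⁻⁶ T.

B ≈ 6.94 μT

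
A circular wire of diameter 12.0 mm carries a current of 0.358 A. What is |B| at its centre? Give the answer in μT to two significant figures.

B ≈ 37 μT

At the centre of a circular loop the Biot–Savart law gives B = μ₀I/(2R) (so R = 0.006 m).
B = (4π×10⁻⁷ × 0.358) / (2 × 0.006) = 3.75×10⁻⁵ T.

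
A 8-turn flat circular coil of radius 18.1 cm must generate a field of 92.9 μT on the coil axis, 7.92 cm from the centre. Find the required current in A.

For an N-turn coil, B = Nμ₀IR²/[2(R²+z²)^(3/2)] with R = 0.181 m, z = 0.0792 m, so I = 2B(R²+z²)^(3/2)/(Nμ₀R²) = 2 × 9.29×10⁻⁵ × 7.71×10⁻³ / (8 × 4π×10⁻⁷ × 0.03276) = 4.35 A.

I ≈ 4.35 A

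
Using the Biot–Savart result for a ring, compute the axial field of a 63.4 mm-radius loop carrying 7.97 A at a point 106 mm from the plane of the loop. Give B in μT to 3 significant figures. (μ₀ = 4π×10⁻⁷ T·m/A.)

On the axis of a circular loop, B = μ₀IR² / [2(R²+z²)^(3/2)].
R² + z² = (0.0634)² + (0.106)² = 0.01526 m², and (R²+z²)^(3/2) = 1.88×10⁻³ m³.
B = (4π×10⁻⁷ × 7.97 × 0.00402) / (2 × 1.88×10⁻³) = 1.07×10⁻⁵ T.

B ≈ 10.7 μT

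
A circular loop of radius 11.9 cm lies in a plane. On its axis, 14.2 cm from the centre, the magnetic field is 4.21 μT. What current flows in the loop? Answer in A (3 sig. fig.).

On the axis of a loop, B = μ₀IR²/[2(R²+z²)^(3/2)], so I = 2B(R²+z²)^(3/2)/(μ₀R²).
R² + z² = 0.01416 + 0.02016 = 0.03433 m²; raised to 3/2 gives 6.36×10⁻³ m³.
I = 2 × 4.21×10⁻⁶ × 6.36×10⁻³ / (1.26×10⁻⁶ × 0.01416) = 3.01 A.

I ≈ 3.01 A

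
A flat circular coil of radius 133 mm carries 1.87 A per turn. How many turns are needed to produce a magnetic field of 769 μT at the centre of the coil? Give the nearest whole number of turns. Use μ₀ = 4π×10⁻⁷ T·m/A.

N = 87

For an N-turn coil, B = Nμ₀I/(2R). A single turn gives B₁ = 8.83×10⁻⁶ T with R = 0.133 m.
N = B/B₁ = 7.69×10⁻⁴ / 8.83×10⁻⁶ = 87.05.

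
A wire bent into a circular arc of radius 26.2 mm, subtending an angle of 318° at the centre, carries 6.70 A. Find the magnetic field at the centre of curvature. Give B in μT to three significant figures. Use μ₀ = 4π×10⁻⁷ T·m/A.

The Biot–Savart field of a circular arc at its centre is B = μ₀Iφ/(4πR), with φ = 5.55 rad.
B = (4π×10⁻⁷ × 6.70 × 5.55) / (4π × 0.0262) = 1.42×10⁻⁴ T.

B ≈ 142 μT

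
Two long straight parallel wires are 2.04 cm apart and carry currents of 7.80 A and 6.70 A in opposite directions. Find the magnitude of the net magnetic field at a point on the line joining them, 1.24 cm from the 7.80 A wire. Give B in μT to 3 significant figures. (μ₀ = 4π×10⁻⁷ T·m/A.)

Each long wire gives B = μ₀I/(2πd). Distances are d₁ = 0.0124 m and d₂ = 0.008 m.
B₁ = 1.26×10⁻⁴ T, B₂ = 1.68×10⁻⁴ T.
Between antiparallel currents both contributions point the same way, so they add. B = B₁ + B₂ = 1.26×10⁻⁴ + 1.68×10⁻⁴ = 2.93×10⁻⁴ T.

B ≈ 293 μT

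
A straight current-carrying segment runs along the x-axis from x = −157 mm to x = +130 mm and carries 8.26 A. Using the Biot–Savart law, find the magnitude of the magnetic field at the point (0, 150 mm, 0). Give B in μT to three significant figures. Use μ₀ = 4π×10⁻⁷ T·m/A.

B ≈ 7.59 μT

For a finite straight segment, B = (μ₀I/4πd)(sinθ₁ + sinθ₂), where θ₁, θ₂ are the angles from the perpendicular to each end.
The perpendicular distance is d = 0.15 m; the end-offsets along the wire are a = 0.157 m and b = 0.13 m.
sinθ₁ = 0.157/√(0.157²+0.15²) = 0.7230; sinθ₂ = 0.13/√(0.13²+0.15²) = 0.6549.
B = (4π×10⁻⁷ × 8.26) / (4π × 0.15) × (0.7230 + 0.6549) = 7.59×10⁻⁶ T.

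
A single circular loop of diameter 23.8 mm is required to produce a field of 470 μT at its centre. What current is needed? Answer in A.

I ≈ 8.90 A

At the centre of a circular loop B = μ₀I/(2R), so I = 2RB/μ₀.
With R = 0.0119 m, I = 2 × 0.0119 × 4.70×10⁻⁴ / (4π×10⁻⁷) = 8.90 A.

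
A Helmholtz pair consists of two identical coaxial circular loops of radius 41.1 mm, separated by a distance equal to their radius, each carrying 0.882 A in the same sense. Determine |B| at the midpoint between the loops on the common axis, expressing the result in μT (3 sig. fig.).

B ≈ 19.3 μT

Each loop contributes B = μ₀IR²/[2(R²+z²)^(3/2)] on the axis, with z measured from that loop.
Loop 1 (z = 0.02055 m): B₁ = 9.65×10⁻⁶ T. Loop 2 (z = 0.02055 m): B₂ = 9.65×10⁻⁶ T.
The fields add: B = B₁ + B₂ = 1.93×10⁻⁵ T.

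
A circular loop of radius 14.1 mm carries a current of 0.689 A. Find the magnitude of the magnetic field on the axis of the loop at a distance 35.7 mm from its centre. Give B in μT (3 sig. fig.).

B ≈ 1.52 μT

On the axis of a circular loop, B = μ₀IR² / [2(R²+z²)^(3/2)].
R² + z² = (0.0141)² + (0.0357)² = 0.001473 m², and (R²+z²)^(3/2) = 5.66×10⁻⁵ m³.
B = (4π×10⁻⁷ × 0.689 × 0.0001988) / (2 × 5.66×10⁻⁵) = 1.52×10⁻⁶ T.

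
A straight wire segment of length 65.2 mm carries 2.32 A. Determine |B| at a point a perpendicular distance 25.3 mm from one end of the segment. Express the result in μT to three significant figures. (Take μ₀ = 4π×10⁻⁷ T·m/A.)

For a finite straight segment, B = (μ₀I/4πd)(sinθ₁ + sinθ₂), where θ₁, θ₂ are the angles from the perpendicular to each end.
The perpendicular foot is at one end, so the two end-offsets along the wire are 0 and L = 0.0652 m.
sinθ₁ = 0/√(0²+0.0253²) = 0.0000; sinθ₂ = 0.0652/√(0.0652²+0.0253²) = 0.9323.
B = (4π×10⁻⁷ × 2.32) / (4π × 0.0253) × (0.0000 + 0.9323) = 8.55×10⁻⁶ T.

B ≈ 8.55 μT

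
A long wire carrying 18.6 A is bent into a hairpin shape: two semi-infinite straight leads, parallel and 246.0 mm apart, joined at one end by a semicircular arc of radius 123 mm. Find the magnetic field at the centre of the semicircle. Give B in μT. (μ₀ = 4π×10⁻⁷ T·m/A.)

B ≈ 77.8 μT

The semicircular arc contributes B_arc = μ₀I·π/(4πR) = μ₀I/(4R) = 4.75×10⁻⁵ T.
Each semi-infinite lead is at perpendicular distance R = 0.123 m from the centre, with the perpendicular foot at its near end, so it contributes μ₀I/(4πR); both point the same way, together 3.02×10⁻⁵ T.
Arc and leads all point the same direction: B = 4.75×10⁻⁵ + 3.02×10⁻⁵ = 7.78×10⁻⁵ T.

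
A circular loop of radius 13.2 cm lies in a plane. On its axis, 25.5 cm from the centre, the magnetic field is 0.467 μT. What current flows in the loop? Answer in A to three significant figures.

On the axis of a loop, B = μ₀IR²/[2(R²+z²)^(3/2)], so I = 2B(R²+z²)^(3/2)/(μ₀R²).
R² + z² = 0.01742 + 0.06502 = 0.08245 m²; raised to 3/2 gives 2.37×10⁻² m³.
I = 2 × 4.67×10⁻⁷ × 2.37×10⁻² / (1.26×10⁻⁶ × 0.01742) = 1.01 A.

I ≈ 1.01 A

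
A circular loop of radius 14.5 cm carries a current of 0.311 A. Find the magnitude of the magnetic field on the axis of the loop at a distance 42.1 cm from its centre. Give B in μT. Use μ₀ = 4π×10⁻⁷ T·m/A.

B ≈ 0.0465 μT

On the axis of a circular loop, B = μ₀IR² / [2(R²+z²)^(3/2)].
R² + z² = (0.145)² + (0.421)² = 0.1983 m², and (R²+z²)^(3/2) = 8.83×10⁻² m³.
B = (4π×10⁻⁷ × 0.311 × 0.02102) / (2 × 8.83×10⁻²) = 4.65×10⁻⁸ T.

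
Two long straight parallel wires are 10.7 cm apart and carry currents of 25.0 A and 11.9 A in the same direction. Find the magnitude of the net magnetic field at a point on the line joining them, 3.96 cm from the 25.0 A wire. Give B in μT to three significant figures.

B ≈ 91.0 μT

Each long wire gives B = μ₀I/(2πd). Distances are d₁ = 0.0396 m and d₂ = 0.0674 m.
B₁ = 1.26×10⁻⁴ T, B₂ = 3.53×10⁻⁵ T.
Between parallel currents the two contributions point in opposite directions, so they subtract. B = |B₁ − B₂| = |1.26×10⁻⁴ − 3.53×10⁻⁵| = 9.10×10⁻⁵ T.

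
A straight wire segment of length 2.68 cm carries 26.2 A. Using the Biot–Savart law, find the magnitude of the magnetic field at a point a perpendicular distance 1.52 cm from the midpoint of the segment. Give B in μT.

B ≈ 228 μT

For a finite straight segment, B = (μ₀I/4πd)(sinθ₁ + sinθ₂), where θ₁, θ₂ are the angles from the perpendicular to each end.
The perpendicular from the point meets the wire at its midpoint, so each end is L/2 = 0.0134 m away along the wire.
sinθ₁ = 0.0134/√(0.0134²+0.0152²) = 0.6613; sinθ₂ = 0.0134/√(0.0134²+0.0152²) = 0.6613.
B = (4π×10⁻⁷ × 26.2) / (4π × 0.0152) × (0.6613 + 0.6613) = 2.28×10⁻⁴ T.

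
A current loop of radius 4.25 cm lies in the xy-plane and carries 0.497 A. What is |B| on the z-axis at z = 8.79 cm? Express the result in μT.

On the axis of a circular loop, B = μ₀IR² / [2(R²+z²)^(3/2)].
R² + z² = (0.0425)² + (0.0879)² = 0.009533 m², and (R²+z²)^(3/2) = 9.31×10⁻⁴ m³.
B = (4π×10⁻⁷ × 0.497 × 0.001806) / (2 × 9.31×10⁻⁴) = 6.06×10⁻⁷ T.

B ≈ 0.606 μT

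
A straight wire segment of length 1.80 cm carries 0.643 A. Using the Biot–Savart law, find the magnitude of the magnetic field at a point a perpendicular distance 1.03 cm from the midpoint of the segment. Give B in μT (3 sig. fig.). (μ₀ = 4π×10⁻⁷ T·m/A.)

For a finite straight segment, B = (μ₀I/4πd)(sinθ₁ + sinθ₂), where θ₁, θ₂ are the angles from the perpendicular to each end.
The perpendicular from the point meets the wire at its midpoint, so each end is L/2 = 0.009 m away along the wire.
sinθ₁ = 0.009/√(0.009²+0.0103²) = 0.6580; sinθ₂ = 0.009/√(0.009²+0.0103²) = 0.6580.
B = (4π×10⁻⁷ × 0.643) / (4π × 0.0103) × (0.6580 + 0.6580) = 8.22×10⁻⁶ T.

B ≈ 8.22 μT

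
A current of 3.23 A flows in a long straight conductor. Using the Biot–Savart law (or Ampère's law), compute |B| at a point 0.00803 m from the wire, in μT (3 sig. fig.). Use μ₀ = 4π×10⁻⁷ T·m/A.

For an infinitely long straight wire, B = μ₀I/(2πd).
B = (4π×10⁻⁷ × 3.23) / (2π × 0.00803) = 8.04×10⁻⁵ T.

B ≈ 80.4 μT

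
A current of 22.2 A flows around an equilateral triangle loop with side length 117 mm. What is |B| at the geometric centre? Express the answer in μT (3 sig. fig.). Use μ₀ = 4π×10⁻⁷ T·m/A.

B ≈ 342 μT

Each side is a finite straight segment at perpendicular distance d = a/(2 tan(π/3)) = 0.03377 m from the centre, with end-angles ±π/3.
One side contributes B₁ = (μ₀I/4πd)·2 sin(π/3) = 1.14×10⁻⁴ T.
All 3 sides add in the same direction: B = 3 × 1.14×10⁻⁴ = 3.42×10⁻⁴ T.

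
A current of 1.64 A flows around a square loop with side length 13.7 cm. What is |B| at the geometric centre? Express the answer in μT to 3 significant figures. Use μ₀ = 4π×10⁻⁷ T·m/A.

Each side is a finite straight segment at perpendicular distance d = a/(2 tan(π/4)) = 0.0685 m from the centre, with end-angles ±π/4.
One side contributes B₁ = (μ₀I/4πd)·2 sin(π/4) = 3.39×10⁻⁶ T.
All 4 sides add in the same direction: B = 4 × 3.39×10⁻⁶ = 1.35×10⁻⁵ T.

B ≈ 13.5 μT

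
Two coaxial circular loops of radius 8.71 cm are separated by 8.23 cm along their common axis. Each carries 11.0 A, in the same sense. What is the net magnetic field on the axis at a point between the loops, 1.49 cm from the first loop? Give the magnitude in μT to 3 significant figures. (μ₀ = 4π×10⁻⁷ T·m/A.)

B ≈ 115 μT

Each loop contributes B = μ₀IR²/[2(R²+z²)^(3/2)] on the axis, with z measured from that loop.
Loop 1 (z = 0.0149 m): B₁ = 7.60×10⁻⁵ T. Loop 2 (z = 0.0674 m): B₂ = 3.93×10⁻⁵ T.
The fields add: B = B₁ + B₂ = 1.15×10⁻⁴ T.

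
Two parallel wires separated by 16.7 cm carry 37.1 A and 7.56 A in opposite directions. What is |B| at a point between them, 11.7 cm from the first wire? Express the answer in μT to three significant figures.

B ≈ 93.7 μT

Each long wire gives B = μ₀I/(2πd). Distances are d₁ = 0.117 m and d₂ = 0.05 m.
B₁ = 6.34×10⁻⁵ T, B₂ = 3.02×10⁻⁵ T.
Between antiparallel currents both contributions point the same way, so they add. B = B₁ + B₂ = 6.34×10⁻⁵ + 3.02×10⁻⁵ = 9.37×10⁻⁵ T.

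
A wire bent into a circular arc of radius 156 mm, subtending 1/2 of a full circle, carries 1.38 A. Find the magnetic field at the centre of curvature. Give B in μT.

The Biot–Savart field of a circular arc at its centre is B = μ₀Iφ/(4πR), with φ = 3.142 rad.
B = (4π×10⁻⁷ × 1.38 × 3.142) / (4π × 0.156) = 2.78×10⁻⁶ T.

B ≈ 2.78 μT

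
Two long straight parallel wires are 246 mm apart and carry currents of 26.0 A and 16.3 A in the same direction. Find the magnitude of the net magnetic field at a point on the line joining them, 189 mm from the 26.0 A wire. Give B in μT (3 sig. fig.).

Each long wire gives B = μ₀I/(2πd). Distances are d₁ = 0.189 m and d₂ = 0.057 m.
B₁ = 2.75×10⁻⁵ T, B₂ = 5.72×10⁻⁵ T.
Between parallel currents the two contributions point in opposite directions, so they subtract. B = |B₁ − B₂| = |2.75×10⁻⁵ − 5.72×10⁻⁵| = 2.97×10⁻⁵ T.

B ≈ 29.7 μT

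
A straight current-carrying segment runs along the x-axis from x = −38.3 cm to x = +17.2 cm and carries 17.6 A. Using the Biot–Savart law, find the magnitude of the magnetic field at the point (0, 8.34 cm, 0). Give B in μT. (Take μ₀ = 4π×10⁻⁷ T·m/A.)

B ≈ 39.6 μT

For a finite straight segment, B = (μ₀I/4πd)(sinθ₁ + sinθ₂), where θ₁, θ₂ are the angles from the perpendicular to each end.
The perpendicular distance is d = 0.0834 m; the end-offsets along the wire are a = 0.383 m and b = 0.172 m.
sinθ₁ = 0.383/√(0.383²+0.0834²) = 0.9771; sinθ₂ = 0.172/√(0.172²+0.0834²) = 0.8998.
B = (4π×10⁻⁷ × 17.6) / (4π × 0.0834) × (0.9771 + 0.8998) = 3.96×10⁻⁵ T.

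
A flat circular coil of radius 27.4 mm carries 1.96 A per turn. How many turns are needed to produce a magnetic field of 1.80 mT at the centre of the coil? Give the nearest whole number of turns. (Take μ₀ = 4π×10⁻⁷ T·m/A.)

For an N-turn coil, B = Nμ₀I/(2R). A single turn gives B₁ = 4.49×10⁻⁵ T with R = 0.0274 m.
N = B/B₁ = 1.80×10⁻³ / 4.49×10⁻⁵ = 40.05.

N = 40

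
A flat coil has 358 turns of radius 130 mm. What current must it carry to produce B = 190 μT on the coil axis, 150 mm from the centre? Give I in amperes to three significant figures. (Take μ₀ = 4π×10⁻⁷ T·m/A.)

For an N-turn coil, B = Nμ₀IR²/[2(R²+z²)^(3/2)] with R = 0.13 m, z = 0.15 m, so I = 2B(R²+z²)^(3/2)/(Nμ₀R²) = 2 × 1.90×10⁻⁴ × 7.82×10⁻³ / (358 × 4π×10⁻⁷ × 0.0169) = 0.391 A.

I ≈ 0.391 A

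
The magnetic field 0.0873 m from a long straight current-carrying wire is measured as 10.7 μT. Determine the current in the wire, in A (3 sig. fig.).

I ≈ 4.67 A

For a long straight wire B = μ₀I/(2πd), so I = 2πdB/μ₀.
I = 2π × 0.0873 × 1.07×10⁻⁵ / (4π×10⁻⁷) = 4.67 A.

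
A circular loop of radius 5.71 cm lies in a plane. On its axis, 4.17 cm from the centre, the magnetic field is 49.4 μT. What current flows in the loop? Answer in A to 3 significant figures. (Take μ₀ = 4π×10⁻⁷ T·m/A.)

On the axis of a loop, B = μ₀IR²/[2(R²+z²)^(3/2)], so I = 2B(R²+z²)^(3/2)/(μ₀R²).
R² + z² = 0.00326 + 0.001739 = 0.004999 m²; raised to 3/2 gives 3.53×10⁻⁴ m³.
I = 2 × 4.94×10⁻⁵ × 3.53×10⁻⁴ / (1.26×10⁻⁶ × 0.00326) = 8.52 A.

I ≈ 8.52 A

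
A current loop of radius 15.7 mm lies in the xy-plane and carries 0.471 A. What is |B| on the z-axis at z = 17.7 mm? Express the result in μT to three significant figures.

B ≈ 5.51 μT

On the axis of a circular loop, B = μ₀IR² / [2(R²+z²)^(3/2)].
R² + z² = (0.0157)² + (0.0177)² = 0.0005598 m², and (R²+z²)^(3/2) = 1.32×10⁻⁵ m³.
B = (4π×10⁻⁷ × 0.471 × 0.0002465) / (2 × 1.32×10⁻⁵) = 5.51×10⁻⁶ T.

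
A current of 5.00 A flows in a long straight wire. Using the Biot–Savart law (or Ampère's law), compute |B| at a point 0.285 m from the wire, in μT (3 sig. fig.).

For an infinitely long straight wire, B = μ₀I/(2πd).
B = (4π×10⁻⁷ × 5.00) / (2π × 0.285) = 3.51×10⁻⁶ T.

B ≈ 3.51 μT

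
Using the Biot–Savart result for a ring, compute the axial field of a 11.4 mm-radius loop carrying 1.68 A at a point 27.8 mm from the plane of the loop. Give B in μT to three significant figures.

On the axis of a circular loop, B = μ₀IR² / [2(R²+z²)^(3/2)].
R² + z² = (0.0114)² + (0.0278)² = 0.0009028 m², and (R²+z²)^(3/2) = 2.71×10⁻⁵ m³.
B = (4π×10⁻⁷ × 1.68 × 0.00013) / (2 × 2.71×10⁻⁵) = 5.06×10⁻⁶ T.

B ≈ 5.06 μT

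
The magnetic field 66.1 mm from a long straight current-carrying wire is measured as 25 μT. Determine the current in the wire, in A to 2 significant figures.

For a long straight wire B = μ₀I/(2πd), so I = 2πdB/μ₀.
I = 2π × 0.0661 × 2.50×10⁻⁵ / (4π×10⁻⁷) = 8.26 A.

I ≈ 8.3 A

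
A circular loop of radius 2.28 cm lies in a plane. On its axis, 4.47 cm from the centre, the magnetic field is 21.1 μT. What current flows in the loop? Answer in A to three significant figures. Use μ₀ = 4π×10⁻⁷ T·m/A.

On the axis of a loop, B = μ₀IR²/[2(R²+z²)^(3/2)], so I = 2B(R²+z²)^(3/2)/(μ₀R²).
R² + z² = 0.0005198 + 0.001998 = 0.002518 m²; raised to 3/2 gives 1.26×10⁻⁴ m³.
I = 2 × 2.11×10⁻⁵ × 1.26×10⁻⁴ / (1.26×10⁻⁶ × 0.0005198) = 8.16 A.

I ≈ 8.16 A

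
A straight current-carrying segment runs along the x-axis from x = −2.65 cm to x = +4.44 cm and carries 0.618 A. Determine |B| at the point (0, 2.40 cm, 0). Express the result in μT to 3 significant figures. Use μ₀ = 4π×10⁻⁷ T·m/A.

B ≈ 4.17 μT

For a finite straight segment, B = (μ₀I/4πd)(sinθ₁ + sinθ₂), where θ₁, θ₂ are the angles from the perpendicular to each end.
The perpendicular distance is d = 0.024 m; the end-offsets along the wire are a = 0.0265 m and b = 0.0444 m.
sinθ₁ = 0.0265/√(0.0265²+0.024²) = 0.7412; sinθ₂ = 0.0444/√(0.0444²+0.024²) = 0.8797.
B = (4π×10⁻⁷ × 0.618) / (4π × 0.024) × (0.7412 + 0.8797) = 4.17×10⁻⁶ T.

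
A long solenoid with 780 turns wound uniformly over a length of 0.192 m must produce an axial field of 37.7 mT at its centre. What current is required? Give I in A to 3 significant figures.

I ≈ 7.38 A

Inside a long solenoid B = μ₀nI with n = 4062 m⁻¹, so I = B/(μ₀n).
I = 3.77×10⁻² / (4π×10⁻⁷ × 4062) = 7.38 A.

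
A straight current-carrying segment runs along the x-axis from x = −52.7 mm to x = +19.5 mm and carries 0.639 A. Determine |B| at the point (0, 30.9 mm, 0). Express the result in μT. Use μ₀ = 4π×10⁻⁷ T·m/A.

For a finite straight segment, B = (μ₀I/4πd)(sinθ₁ + sinθ₂), where θ₁, θ₂ are the angles from the perpendicular to each end.
The perpendicular distance is d = 0.0309 m; the end-offsets along the wire are a = 0.0527 m and b = 0.0195 m.
sinθ₁ = 0.0527/√(0.0527²+0.0309²) = 0.8626; sinθ₂ = 0.0195/√(0.0195²+0.0309²) = 0.5337.
B = (4π×10⁻⁷ × 0.639) / (4π × 0.0309) × (0.8626 + 0.5337) = 2.89×10⁻⁶ T.

B ≈ 2.89 μT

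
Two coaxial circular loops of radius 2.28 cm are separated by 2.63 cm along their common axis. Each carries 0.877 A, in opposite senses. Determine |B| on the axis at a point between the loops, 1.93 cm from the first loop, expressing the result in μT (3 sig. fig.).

Each loop contributes B = μ₀IR²/[2(R²+z²)^(3/2)] on the axis, with z measured from that loop.
Loop 1 (z = 0.0193 m): B₁ = 1.07×10⁻⁵ T. Loop 2 (z = 0.007 m): B₂ = 2.11×10⁻⁵ T.
The fields oppose: B = |B₁ − B₂| = 1.04×10⁻⁵ T.

B ≈ 10.4 μT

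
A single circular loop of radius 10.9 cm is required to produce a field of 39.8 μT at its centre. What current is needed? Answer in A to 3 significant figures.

I ≈ 6.90 A

At the centre of a circular loop B = μ₀I/(2R), so I = 2RB/μ₀.
With R = 0.109 m, I = 2 × 0.109 × 3.98×10⁻⁵ / (4π×10⁻⁷) = 6.90 A.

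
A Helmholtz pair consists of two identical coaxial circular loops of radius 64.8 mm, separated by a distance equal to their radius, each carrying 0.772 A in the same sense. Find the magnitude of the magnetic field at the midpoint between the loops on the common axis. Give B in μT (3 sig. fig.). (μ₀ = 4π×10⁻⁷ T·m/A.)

B ≈ 10.7 μT

Each loop contributes B = μ₀IR²/[2(R²+z²)^(3/2)] on the axis, with z measured from that loop.
Loop 1 (z = 0.0324 m): B₁ = 5.36×10⁻⁶ T. Loop 2 (z = 0.0324 m): B₂ = 5.36×10⁻⁶ T.
The fields add: B = B₁ + B₂ = 1.07×10⁻⁵ T.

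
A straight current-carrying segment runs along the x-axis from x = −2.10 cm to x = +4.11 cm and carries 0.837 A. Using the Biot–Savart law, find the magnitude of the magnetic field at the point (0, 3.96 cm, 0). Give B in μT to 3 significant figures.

B ≈ 2.51 μT

For a finite straight segment, B = (μ₀I/4πd)(sinθ₁ + sinθ₂), where θ₁, θ₂ are the angles from the perpendicular to each end.
The perpendicular distance is d = 0.0396 m; the end-offsets along the wire are a = 0.021 m and b = 0.0411 m.
sinθ₁ = 0.021/√(0.021²+0.0396²) = 0.4685; sinθ₂ = 0.0411/√(0.0411²+0.0396²) = 0.7201.
B = (4π×10⁻⁷ × 0.837) / (4π × 0.0396) × (0.4685 + 0.7201) = 2.51×10⁻⁶ T.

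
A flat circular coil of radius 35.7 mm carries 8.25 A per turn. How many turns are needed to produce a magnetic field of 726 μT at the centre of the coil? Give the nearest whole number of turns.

N = 5

For an N-turn coil, B = Nμ₀I/(2R). A single turn gives B₁ = 1.45×10⁻⁴ T with R = 0.0357 m.
N = B/B₁ = 7.26×10⁻⁴ / 1.45×10⁻⁴ = 5.00.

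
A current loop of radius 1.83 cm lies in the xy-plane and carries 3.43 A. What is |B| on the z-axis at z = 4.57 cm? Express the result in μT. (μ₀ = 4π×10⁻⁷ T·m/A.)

On the axis of a circular loop, B = μ₀IR² / [2(R²+z²)^(3/2)].
R² + z² = (0.0183)² + (0.0457)² = 0.002423 m², and (R²+z²)^(3/2) = 1.19×10⁻⁴ m³.
B = (4π×10⁻⁷ × 3.43 × 0.0003349) / (2 × 1.19×10⁻⁴) = 6.05×10⁻⁶ T.

B ≈ 6.05 μT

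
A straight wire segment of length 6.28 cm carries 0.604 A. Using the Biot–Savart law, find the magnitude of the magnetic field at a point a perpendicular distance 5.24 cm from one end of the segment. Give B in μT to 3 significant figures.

For a finite straight segment, B = (μ₀I/4πd)(sinθ₁ + sinθ₂), where θ₁, θ₂ are the angles from the perpendicular to each end.
The perpendicular foot is at one end, so the two end-offsets along the wire are 0 and L = 0.0628 m.
sinθ₁ = 0/√(0²+0.0524²) = 0.0000; sinθ₂ = 0.0628/√(0.0628²+0.0524²) = 0.7678.
B = (4π×10⁻⁷ × 0.604) / (4π × 0.0524) × (0.0000 + 0.7678) = 8.85×10⁻⁷ T.

B ≈ 0.885 μT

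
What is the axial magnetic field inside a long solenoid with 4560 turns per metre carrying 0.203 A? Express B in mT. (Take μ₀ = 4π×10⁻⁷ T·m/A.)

B ≈ 1.16 mT

Inside a long solenoid, B = μ₀nI with n = 4560 turns/m.
B = 4π×10⁻⁷ × 4560 × 0.203 = 1.16×10⁻³ T.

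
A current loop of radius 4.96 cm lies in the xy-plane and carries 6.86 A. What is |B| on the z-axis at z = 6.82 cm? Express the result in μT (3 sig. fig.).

On the axis of a circular loop, B = μ₀IR² / [2(R²+z²)^(3/2)].
R² + z² = (0.0496)² + (0.0682)² = 0.007111 m², and (R²+z²)^(3/2) = 6.00×10⁻⁴ m³.
B = (4π×10⁻⁷ × 6.86 × 0.00246) / (2 × 6.00×10⁻⁴) = 1.77×10⁻⁵ T.

B ≈ 17.7 μT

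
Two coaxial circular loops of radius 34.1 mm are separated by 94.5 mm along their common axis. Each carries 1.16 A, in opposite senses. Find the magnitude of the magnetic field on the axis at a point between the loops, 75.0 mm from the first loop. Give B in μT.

B ≈ 12.5 μT

Each loop contributes B = μ₀IR²/[2(R²+z²)^(3/2)] on the axis, with z measured from that loop.
Loop 1 (z = 0.075 m): B₁ = 1.52×10⁻⁶ T. Loop 2 (z = 0.0195 m): B₂ = 1.40×10⁻⁵ T.
The fields oppose: B = |B₁ − B₂| = 1.25×10⁻⁵ T.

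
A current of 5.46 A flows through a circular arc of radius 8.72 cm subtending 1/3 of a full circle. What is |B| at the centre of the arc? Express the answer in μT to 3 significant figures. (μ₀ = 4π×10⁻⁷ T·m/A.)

The Biot–Savart field of a circular arc at its centre is B = μ₀Iφ/(4πR), with φ = 2.094 rad.
B = (4π×10⁻⁷ × 5.46 × 2.094) / (4π × 0.0872) = 1.31×10⁻⁵ T.

B ≈ 13.1 μT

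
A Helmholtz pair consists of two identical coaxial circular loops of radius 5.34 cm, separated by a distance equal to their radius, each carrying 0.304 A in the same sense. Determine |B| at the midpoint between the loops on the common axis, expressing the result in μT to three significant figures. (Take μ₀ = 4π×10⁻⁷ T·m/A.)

Each loop contributes B = μ₀IR²/[2(R²+z²)^(3/2)] on the axis, with z measured from that loop.
Loop 1 (z = 0.0267 m): B₁ = 2.56×10⁻⁶ T. Loop 2 (z = 0.0267 m): B₂ = 2.56×10⁻⁶ T.
The fields add: B = B₁ + B₂ = 5.12×10⁻⁶ T.

B ≈ 5.12 μT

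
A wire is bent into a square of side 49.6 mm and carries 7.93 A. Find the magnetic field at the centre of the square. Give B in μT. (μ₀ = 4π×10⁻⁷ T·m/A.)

Each side is a finite straight segment at perpendicular distance d = a/(2 tan(π/4)) = 0.0248 m from the centre, with end-angles ±π/4.
One side contributes B₁ = (μ₀I/4πd)·2 sin(π/4) = 4.52×10⁻⁵ T.
All 4 sides add in the same direction: B = 4 × 4.52×10⁻⁵ = 1.81×10⁻⁴ T.

B ≈ 181 μT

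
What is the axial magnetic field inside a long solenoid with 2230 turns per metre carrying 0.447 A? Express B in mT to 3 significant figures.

Inside a long solenoid, B = μ₀nI with n = 2230 turns/m.
B = 4π×10⁻⁷ × 2230 × 0.447 = 1.25×10⁻³ T.

B ≈ 1.25 mT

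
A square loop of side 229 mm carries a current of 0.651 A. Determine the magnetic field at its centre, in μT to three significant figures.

B ≈ 3.22 μT

Each side is a finite straight segment at perpendicular distance d = a/(2 tan(π/4)) = 0.1145 m from the centre, with end-angles ±π/4.
One side contributes B₁ = (μ₀I/4πd)·2 sin(π/4) = 8.04×10⁻⁷ T.
All 4 sides add in the same direction: B = 4 × 8.04×10⁻⁷ = 3.22×10⁻⁶ T.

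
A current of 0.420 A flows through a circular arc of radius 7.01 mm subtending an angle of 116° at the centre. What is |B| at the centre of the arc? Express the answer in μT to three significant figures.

The Biot–Savart field of a circular arc at its centre is B = μ₀Iφ/(4πR), with φ = 2.025 rad.
B = (4π×10⁻⁷ × 0.420 × 2.025) / (4π × 0.00701) = 1.21×10⁻⁵ T.

B ≈ 12.1 μT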